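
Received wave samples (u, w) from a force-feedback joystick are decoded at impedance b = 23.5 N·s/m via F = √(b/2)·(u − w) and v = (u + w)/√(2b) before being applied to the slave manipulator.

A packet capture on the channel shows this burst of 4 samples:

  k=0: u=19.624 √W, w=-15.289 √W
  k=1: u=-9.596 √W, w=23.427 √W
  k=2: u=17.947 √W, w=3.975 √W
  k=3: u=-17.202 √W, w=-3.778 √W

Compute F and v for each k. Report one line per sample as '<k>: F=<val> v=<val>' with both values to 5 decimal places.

0: F=119.67573 v=0.63232
1: F=-113.19714 v=2.01746
2: F=47.89360 v=3.19765
3: F=-46.01515 v=-3.06025

k=0: u−w=34.91300, u+w=4.33500; √(b/2)=3.42783, √(2b)=6.85565; F=3.42783×34.913=119.67573, v=4.33500/6.85565=0.63232
k=1: u−w=-33.02300, u+w=13.83100; √(b/2)=3.42783, √(2b)=6.85565; F=3.42783×(-33.023)=-113.19714, v=13.83100/6.85565=2.01746
k=2: u−w=13.97200, u+w=21.92200; √(b/2)=3.42783, √(2b)=6.85565; F=3.42783×13.972=47.89360, v=21.92200/6.85565=3.19765
k=3: u−w=-13.42400, u+w=-20.98000; √(b/2)=3.42783, √(2b)=6.85565; F=3.42783×(-13.424)=-46.01515, v=-20.98000/6.85565=-3.06025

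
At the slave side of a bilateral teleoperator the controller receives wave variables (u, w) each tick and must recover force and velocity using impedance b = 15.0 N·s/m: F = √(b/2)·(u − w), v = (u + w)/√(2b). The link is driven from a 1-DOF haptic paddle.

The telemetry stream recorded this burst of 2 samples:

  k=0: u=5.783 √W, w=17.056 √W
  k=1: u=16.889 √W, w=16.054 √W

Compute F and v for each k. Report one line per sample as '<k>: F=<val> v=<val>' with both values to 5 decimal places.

0: F=-30.87238 v=4.16981
1: F=2.28674 v=6.01454

k=0: u−w=-11.27300, u+w=22.83900; √(b/2)=2.73861, √(2b)=5.47723; F=2.73861×(-11.273)=-30.87238, v=22.83900/5.47723=4.16981
k=1: u−w=0.83500, u+w=32.94300; √(b/2)=2.73861, √(2b)=5.47723; F=2.73861×0.835=2.28674, v=32.94300/5.47723=6.01454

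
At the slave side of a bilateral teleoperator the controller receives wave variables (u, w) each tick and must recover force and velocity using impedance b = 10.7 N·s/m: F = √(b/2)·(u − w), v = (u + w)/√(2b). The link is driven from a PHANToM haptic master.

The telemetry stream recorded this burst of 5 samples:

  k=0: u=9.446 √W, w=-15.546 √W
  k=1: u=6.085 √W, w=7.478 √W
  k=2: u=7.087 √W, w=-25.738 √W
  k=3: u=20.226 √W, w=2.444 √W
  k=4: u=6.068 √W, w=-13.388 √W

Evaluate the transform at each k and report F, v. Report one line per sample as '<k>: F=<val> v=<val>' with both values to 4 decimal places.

k=0: u−w=24.9920, u+w=-6.1000; √(b/2)=2.3130, √(2b)=4.6260; F=2.3130×24.992=57.8067, v=-6.1000/4.6260=-1.3186
k=1: u−w=-1.3930, u+w=13.5630; √(b/2)=2.3130, √(2b)=4.6260; F=2.3130×(-1.393)=-3.2220, v=13.5630/4.6260=2.9319
k=2: u−w=32.8250, u+w=-18.6510; √(b/2)=2.3130, √(2b)=4.6260; F=2.3130×32.825=75.9244, v=-18.6510/4.6260=-4.0318
k=3: u−w=17.7820, u+w=22.6700; √(b/2)=2.3130, √(2b)=4.6260; F=2.3130×17.782=41.1299, v=22.6700/4.6260=4.9005
k=4: u−w=19.4560, u+w=-7.3200; √(b/2)=2.3130, √(2b)=4.6260; F=2.3130×19.456=45.0019, v=-7.3200/4.6260=-1.5824

0: F=57.8067 v=-1.3186
1: F=-3.2220 v=2.9319
2: F=75.9244 v=-4.0318
3: F=41.1299 v=4.9005
4: F=45.0019 v=-1.5824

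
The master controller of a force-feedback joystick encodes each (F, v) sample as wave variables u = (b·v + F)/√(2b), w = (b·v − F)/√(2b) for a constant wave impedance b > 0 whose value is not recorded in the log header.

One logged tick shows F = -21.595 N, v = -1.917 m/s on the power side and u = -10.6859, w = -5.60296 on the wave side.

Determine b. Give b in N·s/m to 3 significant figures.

u + w = -16.28886;  u + w = √(2b)·v, so √(2b) = -16.28886/(-1.917) = 8.49706.
b = (√(2b))²/2 = 72.19999/2 = 36.10000.
(Check via u − w = 2F/√(2b): u − w = -5.08294, 2F/√(2b) = -5.08294.)

b = 36.1 N·s/m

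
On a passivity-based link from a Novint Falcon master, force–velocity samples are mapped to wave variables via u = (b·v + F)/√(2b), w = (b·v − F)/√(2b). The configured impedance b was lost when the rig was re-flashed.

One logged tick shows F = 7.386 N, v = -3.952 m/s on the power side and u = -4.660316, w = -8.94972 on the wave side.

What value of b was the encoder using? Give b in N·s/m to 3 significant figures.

u + w = -13.610036;  u + w = √(2b)·v, so √(2b) = -13.610036/(-3.952) = 3.443835.
b = (√(2b))²/2 = 11.860000/2 = 5.930000.
(Check via u − w = 2F/√(2b): u − w = 4.289404, 2F/√(2b) = 4.289404.)

b = 5.93 N·s/m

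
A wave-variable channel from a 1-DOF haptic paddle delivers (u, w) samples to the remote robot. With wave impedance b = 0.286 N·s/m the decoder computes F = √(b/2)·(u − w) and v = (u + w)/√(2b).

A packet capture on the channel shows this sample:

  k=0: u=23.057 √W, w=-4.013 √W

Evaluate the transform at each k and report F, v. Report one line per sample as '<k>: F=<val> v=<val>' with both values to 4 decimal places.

0: F=10.2366 v=25.1803

k=0: u−w=27.0700, u+w=19.0440; √(b/2)=0.3782, √(2b)=0.7563; F=0.3782×27.07=10.2366, v=19.0440/0.7563=25.1803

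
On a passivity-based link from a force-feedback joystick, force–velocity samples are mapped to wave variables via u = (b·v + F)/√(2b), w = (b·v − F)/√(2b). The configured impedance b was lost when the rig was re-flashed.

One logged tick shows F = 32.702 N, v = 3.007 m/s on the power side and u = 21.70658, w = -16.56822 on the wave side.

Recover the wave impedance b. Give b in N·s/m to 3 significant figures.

b = 1.46 N·s/m

u + w = 5.13836;  u + w = √(2b)·v, so √(2b) = 5.13836/3.007 = 1.70880.
b = (√(2b))²/2 = 2.92000/2 = 1.46000.
(Check via u − w = 2F/√(2b): u − w = 38.27480, 2F/√(2b) = 38.27482.)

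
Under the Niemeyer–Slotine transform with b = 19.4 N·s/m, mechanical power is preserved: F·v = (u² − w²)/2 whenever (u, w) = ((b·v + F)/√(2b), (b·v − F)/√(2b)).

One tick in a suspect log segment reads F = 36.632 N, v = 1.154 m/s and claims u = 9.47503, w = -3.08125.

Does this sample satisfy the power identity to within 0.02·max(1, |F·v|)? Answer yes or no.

F·v = 36.632×1.154 = 42.27333 W.
(u² − w²)/2 = (89.77619 − 9.49410)/2 = 40.14105 W.
|Δ| = 2.13228;  2% of max(1, |F·v|) = 0.84547.

no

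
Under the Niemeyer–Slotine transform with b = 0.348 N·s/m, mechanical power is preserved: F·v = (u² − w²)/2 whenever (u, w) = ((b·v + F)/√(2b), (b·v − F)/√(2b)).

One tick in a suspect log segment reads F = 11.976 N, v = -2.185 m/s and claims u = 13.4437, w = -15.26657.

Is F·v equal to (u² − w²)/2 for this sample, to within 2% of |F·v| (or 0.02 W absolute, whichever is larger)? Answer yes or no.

yes

F·v = 11.976×(-2.185) = -26.1676 W.
(u² − w²)/2 = (180.7331 − 233.0682)/2 = -26.1675 W.
|Δ| = 0.0000;  2% of max(1, |F·v|) = 0.5234.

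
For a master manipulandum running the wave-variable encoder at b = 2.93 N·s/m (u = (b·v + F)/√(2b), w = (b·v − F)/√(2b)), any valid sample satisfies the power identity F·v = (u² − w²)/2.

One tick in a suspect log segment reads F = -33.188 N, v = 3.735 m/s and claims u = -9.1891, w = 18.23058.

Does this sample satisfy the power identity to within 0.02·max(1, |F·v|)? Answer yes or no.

F·v = (-33.188)×3.735 = -123.9572 W.
(u² − w²)/2 = (84.4396 − 332.3540)/2 = -123.9572 W.
|Δ| = 0.0001;  2% of max(1, |F·v|) = 2.4791.

yes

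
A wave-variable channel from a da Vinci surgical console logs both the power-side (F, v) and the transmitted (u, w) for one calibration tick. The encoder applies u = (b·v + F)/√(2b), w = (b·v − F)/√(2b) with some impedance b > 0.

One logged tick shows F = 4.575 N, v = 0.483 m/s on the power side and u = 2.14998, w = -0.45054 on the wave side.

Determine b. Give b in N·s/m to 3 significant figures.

u + w = 1.69944;  u + w = √(2b)·v, so √(2b) = 1.69944/0.483 = 3.51851.
b = (√(2b))²/2 = 12.37991/2 = 6.18995.
(Check via u − w = 2F/√(2b): u − w = 2.60052, 2F/√(2b) = 2.60053.)

b = 6.19 N·s/m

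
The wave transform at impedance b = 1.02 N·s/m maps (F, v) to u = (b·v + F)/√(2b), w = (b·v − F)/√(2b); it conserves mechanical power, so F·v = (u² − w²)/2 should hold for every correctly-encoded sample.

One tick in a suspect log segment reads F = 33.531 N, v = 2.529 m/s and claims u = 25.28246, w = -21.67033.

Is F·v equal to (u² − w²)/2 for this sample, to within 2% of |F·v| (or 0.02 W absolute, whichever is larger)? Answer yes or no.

F·v = 33.531×2.529 = 84.79990 W.
(u² − w²)/2 = (639.20278 − 469.60320)/2 = 84.79979 W.
|Δ| = 0.00011;  2% of max(1, |F·v|) = 1.69600.

yes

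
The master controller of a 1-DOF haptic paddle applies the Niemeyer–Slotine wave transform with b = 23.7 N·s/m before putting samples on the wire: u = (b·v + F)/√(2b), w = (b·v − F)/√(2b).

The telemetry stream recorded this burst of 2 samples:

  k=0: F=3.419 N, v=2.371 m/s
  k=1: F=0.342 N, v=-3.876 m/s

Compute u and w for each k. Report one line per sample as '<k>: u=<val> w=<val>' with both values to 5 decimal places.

0: u=8.65849 w=7.66529
1: u=-13.29300 w=-13.39235

k=0: b·v=23.7×2.371=56.19270; √(2b)=6.88477; u=(56.19270+3.419)/6.88477=8.65849, w=(56.19270−3.419)/6.88477=7.66529
k=1: b·v=23.7×(-3.876)=-91.86120; √(2b)=6.88477; u=(-91.86120+0.342)/6.88477=-13.29300, w=(-91.86120−0.342)/6.88477=-13.39235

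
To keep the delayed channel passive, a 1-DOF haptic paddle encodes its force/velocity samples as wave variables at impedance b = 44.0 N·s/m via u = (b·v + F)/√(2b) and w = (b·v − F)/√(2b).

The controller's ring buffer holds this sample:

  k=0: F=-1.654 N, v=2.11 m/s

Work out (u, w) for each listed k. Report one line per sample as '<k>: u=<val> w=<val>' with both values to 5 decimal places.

0: u=9.72046 w=10.07309

k=0: b·v=44.0×2.11=92.84000; √(2b)=9.38083; u=(92.84000+(-1.654))/9.38083=9.72046, w=(92.84000−(-1.654))/9.38083=10.07309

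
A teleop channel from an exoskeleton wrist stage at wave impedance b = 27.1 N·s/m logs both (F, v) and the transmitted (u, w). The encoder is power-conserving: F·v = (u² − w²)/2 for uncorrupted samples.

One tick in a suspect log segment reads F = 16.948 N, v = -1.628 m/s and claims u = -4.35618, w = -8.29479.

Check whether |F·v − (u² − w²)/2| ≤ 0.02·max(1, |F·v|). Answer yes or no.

F·v = 16.948×(-1.628) = -27.59134 W.
(u² − w²)/2 = (18.97630 − 68.80354)/2 = -24.91362 W.
|Δ| = 2.67773;  2% of max(1, |F·v|) = 0.55183.

no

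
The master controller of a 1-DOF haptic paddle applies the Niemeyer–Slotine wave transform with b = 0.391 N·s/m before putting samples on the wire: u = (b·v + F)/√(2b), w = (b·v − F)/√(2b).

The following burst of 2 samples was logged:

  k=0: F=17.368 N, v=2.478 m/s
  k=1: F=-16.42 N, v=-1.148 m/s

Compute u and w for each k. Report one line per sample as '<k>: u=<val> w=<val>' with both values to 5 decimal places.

k=0: b·v=0.391×2.478=0.96890; √(2b)=0.88431; u=(0.96890+17.368)/0.88431=20.73588, w=(0.96890−17.368)/0.88431=-18.54457
k=1: b·v=0.391×(-1.148)=-0.44887; √(2b)=0.88431; u=(-0.44887+(-16.42))/0.88431=-19.07579, w=(-0.44887−(-16.42))/0.88431=18.06061

0: u=20.73588 w=-18.54457
1: u=-19.07579 w=18.06061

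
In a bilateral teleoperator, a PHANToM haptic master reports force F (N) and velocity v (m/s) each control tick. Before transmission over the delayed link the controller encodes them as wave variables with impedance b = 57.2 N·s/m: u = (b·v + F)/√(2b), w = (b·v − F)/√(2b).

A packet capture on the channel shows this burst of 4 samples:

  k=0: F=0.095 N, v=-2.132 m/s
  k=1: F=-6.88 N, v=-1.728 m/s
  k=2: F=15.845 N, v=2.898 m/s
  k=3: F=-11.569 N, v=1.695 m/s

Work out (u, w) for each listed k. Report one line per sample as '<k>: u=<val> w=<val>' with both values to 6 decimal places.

k=0: b·v=57.2×(-2.132)=-121.950400; √(2b)=10.695794; u=(-121.950400+0.095)/10.695794=-11.392834, w=(-121.950400−0.095)/10.695794=-11.410598
k=1: b·v=57.2×(-1.728)=-98.841600; √(2b)=10.695794; u=(-98.841600+(-6.88))/10.695794=-9.884409, w=(-98.841600−(-6.88))/10.695794=-8.597922
k=2: b·v=57.2×2.898=165.765600; √(2b)=10.695794; u=(165.765600+15.845)/10.695794=16.979628, w=(165.765600−15.845)/10.695794=14.016781
k=3: b·v=57.2×1.695=96.954000; √(2b)=10.695794; u=(96.954000+(-11.569))/10.695794=7.983045, w=(96.954000−(-11.569))/10.695794=10.146325

0: u=-11.392834 w=-11.410598
1: u=-9.884409 w=-8.597922
2: u=16.979628 w=14.016781
3: u=7.983045 w=10.146325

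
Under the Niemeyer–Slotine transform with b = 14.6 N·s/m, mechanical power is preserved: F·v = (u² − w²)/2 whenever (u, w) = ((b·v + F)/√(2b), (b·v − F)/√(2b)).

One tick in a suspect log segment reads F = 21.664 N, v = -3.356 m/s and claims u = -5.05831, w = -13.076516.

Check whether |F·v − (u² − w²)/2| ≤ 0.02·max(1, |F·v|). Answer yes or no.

F·v = 21.664×(-3.356) = -72.704384 W.
(u² − w²)/2 = (25.586500 − 170.995271)/2 = -72.704385 W.
|Δ| = 0.000001;  2% of max(1, |F·v|) = 1.454088.

yes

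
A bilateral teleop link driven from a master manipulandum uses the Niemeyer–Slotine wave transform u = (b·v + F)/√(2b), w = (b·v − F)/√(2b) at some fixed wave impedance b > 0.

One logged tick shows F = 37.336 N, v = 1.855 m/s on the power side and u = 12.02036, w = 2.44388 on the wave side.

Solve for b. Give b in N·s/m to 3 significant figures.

u + w = 14.46424;  u + w = √(2b)·v, so √(2b) = 14.46424/1.855 = 7.79743.
b = (√(2b))²/2 = 60.79998/2 = 30.39999.
(Check via u − w = 2F/√(2b): u − w = 9.57648, 2F/√(2b) = 9.57648.)

b = 30.4 N·s/m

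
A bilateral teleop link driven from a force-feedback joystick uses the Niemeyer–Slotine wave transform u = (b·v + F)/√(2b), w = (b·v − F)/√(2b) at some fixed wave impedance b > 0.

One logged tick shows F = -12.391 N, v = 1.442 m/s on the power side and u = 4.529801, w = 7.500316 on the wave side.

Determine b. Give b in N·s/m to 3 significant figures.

u + w = 12.030117;  u + w = √(2b)·v, so √(2b) = 12.030117/1.442 = 8.342661.
b = (√(2b))²/2 = 69.599991/2 = 34.799995.
(Check via u − w = 2F/√(2b): u − w = -2.970515, 2F/√(2b) = -2.970515.)

b = 34.8 N·s/m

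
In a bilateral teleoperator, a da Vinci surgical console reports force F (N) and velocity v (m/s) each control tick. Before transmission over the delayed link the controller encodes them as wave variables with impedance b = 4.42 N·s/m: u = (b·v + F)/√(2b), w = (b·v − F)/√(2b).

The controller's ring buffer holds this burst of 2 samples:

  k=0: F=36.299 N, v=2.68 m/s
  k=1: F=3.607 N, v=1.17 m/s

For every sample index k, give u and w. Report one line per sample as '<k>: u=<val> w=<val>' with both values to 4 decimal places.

0: u=16.1928 w=-8.2246
1: u=2.9525 w=0.5262

k=0: b·v=4.42×2.68=11.8456; √(2b)=2.9732; u=(11.8456+36.299)/2.9732=16.1928, w=(11.8456−36.299)/2.9732=-8.2246
k=1: b·v=4.42×1.17=5.1714; √(2b)=2.9732; u=(5.1714+3.607)/2.9732=2.9525, w=(5.1714−3.607)/2.9732=0.5262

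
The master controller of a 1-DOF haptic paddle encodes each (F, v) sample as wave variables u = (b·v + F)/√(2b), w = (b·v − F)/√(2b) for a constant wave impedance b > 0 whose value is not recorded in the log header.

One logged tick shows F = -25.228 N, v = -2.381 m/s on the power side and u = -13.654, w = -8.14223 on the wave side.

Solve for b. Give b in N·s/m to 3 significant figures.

u + w = -21.7962;  u + w = √(2b)·v, so √(2b) = -21.7962/(-2.381) = 9.1542.
b = (√(2b))²/2 = 83.8000/2 = 41.9000.
(Check via u − w = 2F/√(2b): u − w = -5.5118, 2F/√(2b) = -5.5118.)

b = 41.9 N·s/m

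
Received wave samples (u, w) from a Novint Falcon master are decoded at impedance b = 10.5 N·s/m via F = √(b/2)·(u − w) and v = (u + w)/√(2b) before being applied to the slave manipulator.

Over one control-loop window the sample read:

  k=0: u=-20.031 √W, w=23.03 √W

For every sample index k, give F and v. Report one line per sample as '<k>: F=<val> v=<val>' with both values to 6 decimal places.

0: F=-98.665146 v=0.654435

k=0: u−w=-43.061000, u+w=2.999000; √(b/2)=2.291288, √(2b)=4.582576; F=2.291288×(-43.061)=-98.665146, v=2.999000/4.582576=0.654435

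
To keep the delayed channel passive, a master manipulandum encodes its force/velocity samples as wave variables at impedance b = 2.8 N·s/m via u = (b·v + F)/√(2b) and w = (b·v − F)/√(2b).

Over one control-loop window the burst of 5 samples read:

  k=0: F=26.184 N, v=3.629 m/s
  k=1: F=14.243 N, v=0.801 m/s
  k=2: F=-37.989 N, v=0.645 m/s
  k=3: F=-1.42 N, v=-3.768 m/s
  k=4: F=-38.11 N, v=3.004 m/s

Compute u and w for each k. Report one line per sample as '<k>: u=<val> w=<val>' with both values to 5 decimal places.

0: u=15.35865 w=-6.77087
1: u=6.96652 w=-5.07101
2: u=-15.29011 w=16.81646
3: u=-5.05842 w=-3.85830
4: u=-12.55003 w=19.65880

k=0: b·v=2.8×3.629=10.16120; √(2b)=2.36643; u=(10.16120+26.184)/2.36643=15.35865, w=(10.16120−26.184)/2.36643=-6.77087
k=1: b·v=2.8×0.801=2.24280; √(2b)=2.36643; u=(2.24280+14.243)/2.36643=6.96652, w=(2.24280−14.243)/2.36643=-5.07101
k=2: b·v=2.8×0.645=1.80600; √(2b)=2.36643; u=(1.80600+(-37.989))/2.36643=-15.29011, w=(1.80600−(-37.989))/2.36643=16.81646
k=3: b·v=2.8×(-3.768)=-10.55040; √(2b)=2.36643; u=(-10.55040+(-1.42))/2.36643=-5.05842, w=(-10.55040−(-1.42))/2.36643=-3.85830
k=4: b·v=2.8×3.004=8.41120; √(2b)=2.36643; u=(8.41120+(-38.11))/2.36643=-12.55003, w=(8.41120−(-38.11))/2.36643=19.65880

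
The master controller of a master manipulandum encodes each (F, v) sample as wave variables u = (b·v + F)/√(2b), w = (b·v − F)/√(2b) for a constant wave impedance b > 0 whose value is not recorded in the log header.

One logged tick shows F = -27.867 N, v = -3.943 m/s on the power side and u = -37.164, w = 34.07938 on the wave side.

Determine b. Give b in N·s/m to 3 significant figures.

b = 0.306 N·s/m

u + w = -3.0846;  u + w = √(2b)·v, so √(2b) = -3.0846/(-3.943) = 0.7823.
b = (√(2b))²/2 = 0.6120/2 = 0.3060.
(Check via u − w = 2F/√(2b): u − w = -71.2434, 2F/√(2b) = -71.2435.)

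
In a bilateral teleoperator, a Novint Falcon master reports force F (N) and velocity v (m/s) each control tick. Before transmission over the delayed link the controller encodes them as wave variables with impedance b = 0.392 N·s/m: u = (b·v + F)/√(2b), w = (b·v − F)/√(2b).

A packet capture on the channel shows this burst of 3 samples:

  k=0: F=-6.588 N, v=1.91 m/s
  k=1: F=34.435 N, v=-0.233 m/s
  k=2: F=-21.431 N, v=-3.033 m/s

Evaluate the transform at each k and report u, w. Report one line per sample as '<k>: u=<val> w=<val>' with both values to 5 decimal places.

k=0: b·v=0.392×1.91=0.74872; √(2b)=0.88544; u=(0.74872+(-6.588))/0.88544=-6.59479, w=(0.74872−(-6.588))/0.88544=8.28598
k=1: b·v=0.392×(-0.233)=-0.09134; √(2b)=0.88544; u=(-0.09134+34.435)/0.88544=38.78721, w=(-0.09134−34.435)/0.88544=-38.99352
k=2: b·v=0.392×(-3.033)=-1.18894; √(2b)=0.88544; u=(-1.18894+(-21.431))/0.88544=-25.54661, w=(-1.18894−(-21.431))/0.88544=22.86108

0: u=-6.59479 w=8.28598
1: u=38.78721 w=-38.99352
2: u=-25.54661 w=22.86108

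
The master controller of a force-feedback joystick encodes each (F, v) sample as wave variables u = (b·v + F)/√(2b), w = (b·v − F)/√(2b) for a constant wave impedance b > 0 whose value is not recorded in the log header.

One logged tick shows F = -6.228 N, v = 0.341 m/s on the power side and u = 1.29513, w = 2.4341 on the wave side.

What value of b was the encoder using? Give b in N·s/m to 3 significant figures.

u + w = 3.7292;  u + w = √(2b)·v, so √(2b) = 3.7292/0.341 = 10.9362.
b = (√(2b))²/2 = 119.5996/2 = 59.7998.
(Check via u − w = 2F/√(2b): u − w = -1.1390, 2F/√(2b) = -1.1390.)

b = 59.8 N·s/m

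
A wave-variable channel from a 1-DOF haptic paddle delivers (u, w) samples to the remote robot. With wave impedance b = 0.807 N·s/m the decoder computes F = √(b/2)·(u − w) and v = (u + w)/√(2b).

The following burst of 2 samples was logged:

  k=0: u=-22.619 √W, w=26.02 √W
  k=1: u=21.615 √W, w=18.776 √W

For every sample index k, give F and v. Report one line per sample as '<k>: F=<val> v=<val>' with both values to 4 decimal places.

k=0: u−w=-48.6390, u+w=3.4010; √(b/2)=0.6352, √(2b)=1.2704; F=0.6352×(-48.639)=-30.8963, v=3.4010/1.2704=2.6770
k=1: u−w=2.8390, u+w=40.3910; √(b/2)=0.6352, √(2b)=1.2704; F=0.6352×2.839=1.8034, v=40.3910/1.2704=31.7931

0: F=-30.8963 v=2.6770
1: F=1.8034 v=31.7931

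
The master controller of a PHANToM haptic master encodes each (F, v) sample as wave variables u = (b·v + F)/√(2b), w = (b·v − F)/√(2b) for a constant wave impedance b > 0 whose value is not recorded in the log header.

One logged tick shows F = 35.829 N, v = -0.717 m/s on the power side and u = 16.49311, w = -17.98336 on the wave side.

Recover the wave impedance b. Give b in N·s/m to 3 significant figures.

b = 2.16 N·s/m

u + w = -1.49025;  u + w = √(2b)·v, so √(2b) = -1.49025/(-0.717) = 2.07845.
b = (√(2b))²/2 = 4.31996/2 = 2.15998.
(Check via u − w = 2F/√(2b): u − w = 34.47647, 2F/√(2b) = 34.47662.)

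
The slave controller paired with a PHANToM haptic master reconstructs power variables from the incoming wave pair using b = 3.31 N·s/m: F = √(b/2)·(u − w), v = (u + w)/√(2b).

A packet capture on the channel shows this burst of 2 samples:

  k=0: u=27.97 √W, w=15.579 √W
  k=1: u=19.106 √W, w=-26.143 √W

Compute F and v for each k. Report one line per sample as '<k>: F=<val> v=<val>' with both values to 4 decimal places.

k=0: u−w=12.3910, u+w=43.5490; √(b/2)=1.2865, √(2b)=2.5729; F=1.2865×12.391=15.9406, v=43.5490/2.5729=16.9258
k=1: u−w=45.2490, u+w=-7.0370; √(b/2)=1.2865, √(2b)=2.5729; F=1.2865×45.249=58.2114, v=-7.0370/2.5729=-2.7350

0: F=15.9406 v=16.9258
1: F=58.2114 v=-2.7350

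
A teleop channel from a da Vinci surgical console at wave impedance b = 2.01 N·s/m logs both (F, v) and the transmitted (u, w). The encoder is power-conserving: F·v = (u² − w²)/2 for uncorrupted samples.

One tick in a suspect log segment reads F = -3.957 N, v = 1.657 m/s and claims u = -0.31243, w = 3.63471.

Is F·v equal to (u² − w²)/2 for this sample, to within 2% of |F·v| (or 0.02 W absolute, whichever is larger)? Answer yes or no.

F·v = (-3.957)×1.657 = -6.55675 W.
(u² − w²)/2 = (0.09761 − 13.21112)/2 = -6.55675 W.
|Δ| = 0.00000;  2% of max(1, |F·v|) = 0.13113.

yes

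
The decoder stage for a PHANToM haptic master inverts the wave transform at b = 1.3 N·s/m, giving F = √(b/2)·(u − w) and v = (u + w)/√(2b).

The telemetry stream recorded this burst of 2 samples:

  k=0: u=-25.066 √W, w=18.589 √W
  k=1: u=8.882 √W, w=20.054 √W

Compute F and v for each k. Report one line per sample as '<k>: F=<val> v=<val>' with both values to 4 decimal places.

0: F=-35.1958 v=-4.0169
1: F=-9.0072 v=17.9453

k=0: u−w=-43.6550, u+w=-6.4770; √(b/2)=0.8062, √(2b)=1.6125; F=0.8062×(-43.655)=-35.1958, v=-6.4770/1.6125=-4.0169
k=1: u−w=-11.1720, u+w=28.9360; √(b/2)=0.8062, √(2b)=1.6125; F=0.8062×(-11.172)=-9.0072, v=28.9360/1.6125=17.9453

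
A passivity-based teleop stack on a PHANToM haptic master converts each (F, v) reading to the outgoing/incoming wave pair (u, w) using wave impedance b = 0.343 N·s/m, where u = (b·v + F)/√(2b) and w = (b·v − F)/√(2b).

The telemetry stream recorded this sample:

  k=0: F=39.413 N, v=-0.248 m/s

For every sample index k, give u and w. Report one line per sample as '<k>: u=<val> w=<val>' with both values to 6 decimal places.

0: u=47.483103 w=-47.688510

k=0: b·v=0.343×(-0.248)=-0.085064; √(2b)=0.828251; u=(-0.085064+39.413)/0.828251=47.483103, w=(-0.085064−39.413)/0.828251=-47.688510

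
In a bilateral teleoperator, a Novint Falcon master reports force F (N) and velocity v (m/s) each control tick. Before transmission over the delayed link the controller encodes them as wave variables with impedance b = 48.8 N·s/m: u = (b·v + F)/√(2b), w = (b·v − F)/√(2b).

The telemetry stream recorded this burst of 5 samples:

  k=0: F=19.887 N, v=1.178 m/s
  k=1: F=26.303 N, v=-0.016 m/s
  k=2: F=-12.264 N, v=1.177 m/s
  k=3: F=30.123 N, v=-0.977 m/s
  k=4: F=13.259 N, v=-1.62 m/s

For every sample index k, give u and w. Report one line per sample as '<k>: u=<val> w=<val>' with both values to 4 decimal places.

0: u=7.8319 w=3.8059
1: u=2.5834 w=-2.7415
2: u=4.5726 w=7.0553
3: u=-1.7769 w=-7.8751
4: u=-6.6601 w=-9.3443

k=0: b·v=48.8×1.178=57.4864; √(2b)=9.8793; u=(57.4864+19.887)/9.8793=7.8319, w=(57.4864−19.887)/9.8793=3.8059
k=1: b·v=48.8×(-0.016)=-0.7808; √(2b)=9.8793; u=(-0.7808+26.303)/9.8793=2.5834, w=(-0.7808−26.303)/9.8793=-2.7415
k=2: b·v=48.8×1.177=57.4376; √(2b)=9.8793; u=(57.4376+(-12.264))/9.8793=4.5726, w=(57.4376−(-12.264))/9.8793=7.0553
k=3: b·v=48.8×(-0.977)=-47.6776; √(2b)=9.8793; u=(-47.6776+30.123)/9.8793=-1.7769, w=(-47.6776−30.123)/9.8793=-7.8751
k=4: b·v=48.8×(-1.62)=-79.0560; √(2b)=9.8793; u=(-79.0560+13.259)/9.8793=-6.6601, w=(-79.0560−13.259)/9.8793=-9.3443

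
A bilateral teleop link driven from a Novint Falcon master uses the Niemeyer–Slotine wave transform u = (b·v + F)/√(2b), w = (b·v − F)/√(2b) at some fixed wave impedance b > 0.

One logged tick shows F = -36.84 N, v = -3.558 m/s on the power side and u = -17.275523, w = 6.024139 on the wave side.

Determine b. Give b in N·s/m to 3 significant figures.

b = 5 N·s/m

u + w = -11.251384;  u + w = √(2b)·v, so √(2b) = -11.251384/(-3.558) = 3.162278.
b = (√(2b))²/2 = 10.000000/2 = 5.000000.
(Check via u − w = 2F/√(2b): u − w = -23.299662, 2F/√(2b) = -23.299662.)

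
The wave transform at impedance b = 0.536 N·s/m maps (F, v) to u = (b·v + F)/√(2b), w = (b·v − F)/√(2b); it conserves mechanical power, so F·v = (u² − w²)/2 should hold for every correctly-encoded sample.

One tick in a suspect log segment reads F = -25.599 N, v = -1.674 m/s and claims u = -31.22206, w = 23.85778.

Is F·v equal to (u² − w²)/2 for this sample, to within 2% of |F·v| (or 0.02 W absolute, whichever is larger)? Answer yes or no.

no

F·v = (-25.599)×(-1.674) = 42.8527 W.
(u² − w²)/2 = (974.8170 − 569.1937)/2 = 202.8117 W.
|Δ| = 159.9590;  2% of max(1, |F·v|) = 0.8571.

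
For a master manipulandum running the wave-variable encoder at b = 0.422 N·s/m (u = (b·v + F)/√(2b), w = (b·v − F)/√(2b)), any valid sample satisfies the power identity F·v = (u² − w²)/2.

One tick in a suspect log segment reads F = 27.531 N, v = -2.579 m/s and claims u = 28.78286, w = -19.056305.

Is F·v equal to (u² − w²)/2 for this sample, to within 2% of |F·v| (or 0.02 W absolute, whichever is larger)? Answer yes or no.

no

F·v = 27.531×(-2.579) = -71.002449 W.
(u² − w²)/2 = (828.453030 − 363.142760)/2 = 232.655135 W.
|Δ| = 303.657584;  2% of max(1, |F·v|) = 1.420049.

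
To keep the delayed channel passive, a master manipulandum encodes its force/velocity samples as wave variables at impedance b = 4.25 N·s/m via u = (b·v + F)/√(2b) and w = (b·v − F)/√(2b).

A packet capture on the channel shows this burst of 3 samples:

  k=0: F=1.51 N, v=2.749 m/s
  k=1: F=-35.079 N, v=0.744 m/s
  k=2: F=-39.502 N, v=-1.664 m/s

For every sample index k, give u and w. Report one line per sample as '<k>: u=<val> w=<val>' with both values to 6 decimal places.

0: u=4.525247 w=3.489396
1: u=-10.947441 w=13.116555
2: u=-15.974750 w=11.123398

k=0: b·v=4.25×2.749=11.683250; √(2b)=2.915476; u=(11.683250+1.51)/2.915476=4.525247, w=(11.683250−1.51)/2.915476=3.489396
k=1: b·v=4.25×0.744=3.162000; √(2b)=2.915476; u=(3.162000+(-35.079))/2.915476=-10.947441, w=(3.162000−(-35.079))/2.915476=13.116555
k=2: b·v=4.25×(-1.664)=-7.072000; √(2b)=2.915476; u=(-7.072000+(-39.502))/2.915476=-15.974750, w=(-7.072000−(-39.502))/2.915476=11.123398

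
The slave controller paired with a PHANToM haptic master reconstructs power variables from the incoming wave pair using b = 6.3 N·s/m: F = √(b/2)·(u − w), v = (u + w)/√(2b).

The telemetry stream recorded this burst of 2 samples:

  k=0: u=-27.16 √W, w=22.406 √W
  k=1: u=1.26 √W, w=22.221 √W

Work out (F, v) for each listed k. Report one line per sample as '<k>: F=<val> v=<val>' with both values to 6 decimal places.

k=0: u−w=-49.566000, u+w=-4.754000; √(b/2)=1.774824, √(2b)=3.549648; F=1.774824×(-49.566)=-87.970923, v=-4.754000/3.549648=-1.339288
k=1: u−w=-20.961000, u+w=23.481000; √(b/2)=1.774824, √(2b)=3.549648; F=1.774824×(-20.961)=-37.202085, v=23.481000/3.549648=6.615022

0: F=-87.970923 v=-1.339288
1: F=-37.202085 v=6.615022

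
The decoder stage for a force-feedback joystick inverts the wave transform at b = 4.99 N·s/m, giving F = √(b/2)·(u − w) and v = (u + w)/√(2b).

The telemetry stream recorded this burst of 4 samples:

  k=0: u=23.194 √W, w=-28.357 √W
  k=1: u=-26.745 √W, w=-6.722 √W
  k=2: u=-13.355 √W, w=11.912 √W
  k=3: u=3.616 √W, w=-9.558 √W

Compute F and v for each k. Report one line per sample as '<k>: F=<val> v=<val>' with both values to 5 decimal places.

0: F=81.42774 v=-1.63432
1: F=-31.62747 v=-10.59379
2: F=-39.91066 v=-0.45677
3: F=20.80908 v=-1.88091

k=0: u−w=51.55100, u+w=-5.16300; √(b/2)=1.57956, √(2b)=3.15911; F=1.57956×51.551=81.42774, v=-5.16300/3.15911=-1.63432
k=1: u−w=-20.02300, u+w=-33.46700; √(b/2)=1.57956, √(2b)=3.15911; F=1.57956×(-20.023)=-31.62747, v=-33.46700/3.15911=-10.59379
k=2: u−w=-25.26700, u+w=-1.44300; √(b/2)=1.57956, √(2b)=3.15911; F=1.57956×(-25.267)=-39.91066, v=-1.44300/3.15911=-0.45677
k=3: u−w=13.17400, u+w=-5.94200; √(b/2)=1.57956, √(2b)=3.15911; F=1.57956×13.174=20.80908, v=-5.94200/3.15911=-1.88091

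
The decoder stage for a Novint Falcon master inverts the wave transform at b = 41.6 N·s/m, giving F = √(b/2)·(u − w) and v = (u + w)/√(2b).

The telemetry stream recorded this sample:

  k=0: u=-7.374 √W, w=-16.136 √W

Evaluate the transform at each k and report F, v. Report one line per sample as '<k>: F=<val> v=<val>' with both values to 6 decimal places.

k=0: u−w=8.762000, u+w=-23.510000; √(b/2)=4.560702, √(2b)=9.121403; F=4.560702×8.762=39.960868, v=-23.510000/9.121403=-2.577454

0: F=39.960868 v=-2.577454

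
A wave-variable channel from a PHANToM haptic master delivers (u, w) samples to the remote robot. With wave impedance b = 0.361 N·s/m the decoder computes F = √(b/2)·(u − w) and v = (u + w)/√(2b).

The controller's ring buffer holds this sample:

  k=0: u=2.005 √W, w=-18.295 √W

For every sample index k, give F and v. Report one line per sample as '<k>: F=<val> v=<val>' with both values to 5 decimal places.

0: F=8.62451 v=-19.17134

k=0: u−w=20.30000, u+w=-16.29000; √(b/2)=0.42485, √(2b)=0.84971; F=0.42485×20.3=8.62451, v=-16.29000/0.84971=-19.17134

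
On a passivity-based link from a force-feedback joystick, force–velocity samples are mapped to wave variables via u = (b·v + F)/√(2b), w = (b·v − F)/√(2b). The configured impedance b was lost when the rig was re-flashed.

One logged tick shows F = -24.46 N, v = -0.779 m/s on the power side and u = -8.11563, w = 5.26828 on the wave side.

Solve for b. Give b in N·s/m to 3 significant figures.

u + w = -2.84735;  u + w = √(2b)·v, so √(2b) = -2.84735/(-0.779) = 3.65513.
b = (√(2b))²/2 = 13.36001/2 = 6.68001.
(Check via u − w = 2F/√(2b): u − w = -13.38391, 2F/√(2b) = -13.38391.)

b = 6.68 N·s/m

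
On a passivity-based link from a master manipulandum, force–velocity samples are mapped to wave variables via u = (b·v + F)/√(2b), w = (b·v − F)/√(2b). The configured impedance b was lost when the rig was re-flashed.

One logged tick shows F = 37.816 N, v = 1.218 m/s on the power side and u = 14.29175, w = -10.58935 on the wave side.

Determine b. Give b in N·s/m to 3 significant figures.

u + w = 3.70240;  u + w = √(2b)·v, so √(2b) = 3.70240/1.218 = 3.03974.
b = (√(2b))²/2 = 9.24000/2 = 4.62000.
(Check via u − w = 2F/√(2b): u − w = 24.88110, 2F/√(2b) = 24.88110.)

b = 4.62 N·s/m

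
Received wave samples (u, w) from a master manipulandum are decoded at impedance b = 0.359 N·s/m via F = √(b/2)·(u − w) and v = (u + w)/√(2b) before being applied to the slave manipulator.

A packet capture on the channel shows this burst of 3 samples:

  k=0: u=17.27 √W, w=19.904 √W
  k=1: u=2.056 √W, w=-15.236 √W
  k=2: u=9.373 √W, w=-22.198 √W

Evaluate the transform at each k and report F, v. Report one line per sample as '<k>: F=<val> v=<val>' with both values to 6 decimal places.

0: F=-1.115958 v=43.870953
1: F=7.326178 v=-15.554397
2: F=13.375825 v=-15.135444

k=0: u−w=-2.634000, u+w=37.174000; √(b/2)=0.423674, √(2b)=0.847349; F=0.423674×(-2.634)=-1.115958, v=37.174000/0.847349=43.870953
k=1: u−w=17.292000, u+w=-13.180000; √(b/2)=0.423674, √(2b)=0.847349; F=0.423674×17.292=7.326178, v=-13.180000/0.847349=-15.554397
k=2: u−w=31.571000, u+w=-12.825000; √(b/2)=0.423674, √(2b)=0.847349; F=0.423674×31.571=13.375825, v=-12.825000/0.847349=-15.135444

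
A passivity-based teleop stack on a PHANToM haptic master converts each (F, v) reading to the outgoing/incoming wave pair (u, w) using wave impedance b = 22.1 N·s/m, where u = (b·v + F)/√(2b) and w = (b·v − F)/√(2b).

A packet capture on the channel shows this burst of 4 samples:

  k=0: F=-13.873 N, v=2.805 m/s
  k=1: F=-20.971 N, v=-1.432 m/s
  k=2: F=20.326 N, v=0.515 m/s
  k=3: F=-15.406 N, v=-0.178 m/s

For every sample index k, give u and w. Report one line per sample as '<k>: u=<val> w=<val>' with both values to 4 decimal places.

k=0: b·v=22.1×2.805=61.9905; √(2b)=6.6483; u=(61.9905+(-13.873))/6.6483=7.2376, w=(61.9905−(-13.873))/6.6483=11.4109
k=1: b·v=22.1×(-1.432)=-31.6472; √(2b)=6.6483; u=(-31.6472+(-20.971))/6.6483=-7.9145, w=(-31.6472−(-20.971))/6.6483=-1.6059
k=2: b·v=22.1×0.515=11.3815; √(2b)=6.6483; u=(11.3815+20.326)/6.6483=4.7693, w=(11.3815−20.326)/6.6483=-1.3454
k=3: b·v=22.1×(-0.178)=-3.9338; √(2b)=6.6483; u=(-3.9338+(-15.406))/6.6483=-2.9090, w=(-3.9338−(-15.406))/6.6483=1.7256

0: u=7.2376 w=11.4109
1: u=-7.9145 w=-1.6059
2: u=4.7693 w=-1.3454
3: u=-2.9090 w=1.7256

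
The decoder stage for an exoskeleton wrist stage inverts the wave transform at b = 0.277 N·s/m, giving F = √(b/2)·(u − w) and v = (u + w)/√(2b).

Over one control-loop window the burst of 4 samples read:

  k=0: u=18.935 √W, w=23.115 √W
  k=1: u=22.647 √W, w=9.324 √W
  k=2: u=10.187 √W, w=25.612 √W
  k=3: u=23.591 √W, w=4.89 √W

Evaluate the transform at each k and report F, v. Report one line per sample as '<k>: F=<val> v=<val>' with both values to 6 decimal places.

k=0: u−w=-4.180000, u+w=42.050000; √(b/2)=0.372156, √(2b)=0.744312; F=0.372156×(-4.18)=-1.555612, v=42.050000/0.744312=56.495144
k=1: u−w=13.323000, u+w=31.971000; √(b/2)=0.372156, √(2b)=0.744312; F=0.372156×13.323=4.958233, v=31.971000/0.744312=42.953775
k=2: u−w=-15.425000, u+w=35.799000; √(b/2)=0.372156, √(2b)=0.744312; F=0.372156×(-15.425)=-5.740504, v=35.799000/0.744312=48.096781
k=3: u−w=18.701000, u+w=28.481000; √(b/2)=0.372156, √(2b)=0.744312; F=0.372156×18.701=6.959687, v=28.481000/0.744312=38.264880

0: F=-1.555612 v=56.495144
1: F=4.958233 v=42.953775
2: F=-5.740504 v=48.096781
3: F=6.959687 v=38.264880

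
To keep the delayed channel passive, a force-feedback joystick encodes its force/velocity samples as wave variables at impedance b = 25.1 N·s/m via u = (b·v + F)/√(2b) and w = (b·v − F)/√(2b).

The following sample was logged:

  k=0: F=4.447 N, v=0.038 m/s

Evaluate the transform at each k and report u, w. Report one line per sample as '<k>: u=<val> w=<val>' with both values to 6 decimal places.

0: u=0.762265 w=-0.493028

k=0: b·v=25.1×0.038=0.953800; √(2b)=7.085196; u=(0.953800+4.447)/7.085196=0.762265, w=(0.953800−4.447)/7.085196=-0.493028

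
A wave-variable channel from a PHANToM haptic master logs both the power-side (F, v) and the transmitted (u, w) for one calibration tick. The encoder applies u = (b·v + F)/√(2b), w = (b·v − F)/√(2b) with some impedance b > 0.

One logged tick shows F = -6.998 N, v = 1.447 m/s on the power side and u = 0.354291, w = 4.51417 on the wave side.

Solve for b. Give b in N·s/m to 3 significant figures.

u + w = 4.868461;  u + w = √(2b)·v, so √(2b) = 4.868461/1.447 = 3.364520.
b = (√(2b))²/2 = 11.319997/2 = 5.659999.
(Check via u − w = 2F/√(2b): u − w = -4.159879, 2F/√(2b) = -4.159880.)

b = 5.66 N·s/m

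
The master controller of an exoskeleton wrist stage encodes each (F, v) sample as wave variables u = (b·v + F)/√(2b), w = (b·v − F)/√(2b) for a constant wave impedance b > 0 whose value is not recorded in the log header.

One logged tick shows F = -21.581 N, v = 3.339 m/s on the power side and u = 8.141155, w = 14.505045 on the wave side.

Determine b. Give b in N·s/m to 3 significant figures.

b = 23 N·s/m

u + w = 22.646200;  u + w = √(2b)·v, so √(2b) = 22.646200/3.339 = 6.782330.
b = (√(2b))²/2 = 46.000001/2 = 23.000000.
(Check via u − w = 2F/√(2b): u − w = -6.363890, 2F/√(2b) = -6.363890.)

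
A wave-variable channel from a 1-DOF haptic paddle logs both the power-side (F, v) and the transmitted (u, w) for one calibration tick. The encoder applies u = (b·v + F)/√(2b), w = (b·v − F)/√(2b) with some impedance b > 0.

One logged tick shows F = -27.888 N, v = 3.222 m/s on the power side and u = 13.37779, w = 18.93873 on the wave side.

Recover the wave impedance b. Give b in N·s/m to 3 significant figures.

b = 50.3 N·s/m

u + w = 32.3165;  u + w = √(2b)·v, so √(2b) = 32.3165/3.222 = 10.0300.
b = (√(2b))²/2 = 100.6000/2 = 50.3000.
(Check via u − w = 2F/√(2b): u − w = -5.5609, 2F/√(2b) = -5.5609.)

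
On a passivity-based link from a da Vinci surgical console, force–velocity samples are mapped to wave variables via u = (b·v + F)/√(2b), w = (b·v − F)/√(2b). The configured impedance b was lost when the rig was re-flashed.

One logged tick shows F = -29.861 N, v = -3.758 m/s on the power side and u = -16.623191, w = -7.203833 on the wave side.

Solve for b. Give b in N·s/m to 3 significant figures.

b = 20.1 N·s/m

u + w = -23.827024;  u + w = √(2b)·v, so √(2b) = -23.827024/(-3.758) = 6.340347.
b = (√(2b))²/2 = 40.200000/2 = 20.100000.
(Check via u − w = 2F/√(2b): u − w = -9.419358, 2F/√(2b) = -9.419358.)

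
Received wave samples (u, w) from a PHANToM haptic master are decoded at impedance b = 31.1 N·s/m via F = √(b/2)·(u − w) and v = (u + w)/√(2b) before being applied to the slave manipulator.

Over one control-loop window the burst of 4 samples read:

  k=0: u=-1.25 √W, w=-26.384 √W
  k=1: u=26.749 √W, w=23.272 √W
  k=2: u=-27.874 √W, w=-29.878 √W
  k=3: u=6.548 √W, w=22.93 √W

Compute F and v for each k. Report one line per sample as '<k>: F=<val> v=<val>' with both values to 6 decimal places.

0: F=99.112130 v=-3.503875
1: F=13.711024 v=6.342452
2: F=7.902471 v=-7.322710
3: F=-64.599941 v=3.737686

k=0: u−w=25.134000, u+w=-27.634000; √(b/2)=3.943349, √(2b)=7.886698; F=3.943349×25.134=99.112130, v=-27.634000/7.886698=-3.503875
k=1: u−w=3.477000, u+w=50.021000; √(b/2)=3.943349, √(2b)=7.886698; F=3.943349×3.477=13.711024, v=50.021000/7.886698=6.342452
k=2: u−w=2.004000, u+w=-57.752000; √(b/2)=3.943349, √(2b)=7.886698; F=3.943349×2.004=7.902471, v=-57.752000/7.886698=-7.322710
k=3: u−w=-16.382000, u+w=29.478000; √(b/2)=3.943349, √(2b)=7.886698; F=3.943349×(-16.382)=-64.599941, v=29.478000/7.886698=3.737686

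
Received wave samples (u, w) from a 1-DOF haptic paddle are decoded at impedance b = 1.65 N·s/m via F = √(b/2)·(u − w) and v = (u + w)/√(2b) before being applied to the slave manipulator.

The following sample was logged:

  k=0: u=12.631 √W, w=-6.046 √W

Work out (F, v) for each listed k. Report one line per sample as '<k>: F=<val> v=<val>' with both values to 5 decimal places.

0: F=16.96423 v=3.62492

k=0: u−w=18.67700, u+w=6.58500; √(b/2)=0.90830, √(2b)=1.81659; F=0.90830×18.677=16.96423, v=6.58500/1.81659=3.62492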